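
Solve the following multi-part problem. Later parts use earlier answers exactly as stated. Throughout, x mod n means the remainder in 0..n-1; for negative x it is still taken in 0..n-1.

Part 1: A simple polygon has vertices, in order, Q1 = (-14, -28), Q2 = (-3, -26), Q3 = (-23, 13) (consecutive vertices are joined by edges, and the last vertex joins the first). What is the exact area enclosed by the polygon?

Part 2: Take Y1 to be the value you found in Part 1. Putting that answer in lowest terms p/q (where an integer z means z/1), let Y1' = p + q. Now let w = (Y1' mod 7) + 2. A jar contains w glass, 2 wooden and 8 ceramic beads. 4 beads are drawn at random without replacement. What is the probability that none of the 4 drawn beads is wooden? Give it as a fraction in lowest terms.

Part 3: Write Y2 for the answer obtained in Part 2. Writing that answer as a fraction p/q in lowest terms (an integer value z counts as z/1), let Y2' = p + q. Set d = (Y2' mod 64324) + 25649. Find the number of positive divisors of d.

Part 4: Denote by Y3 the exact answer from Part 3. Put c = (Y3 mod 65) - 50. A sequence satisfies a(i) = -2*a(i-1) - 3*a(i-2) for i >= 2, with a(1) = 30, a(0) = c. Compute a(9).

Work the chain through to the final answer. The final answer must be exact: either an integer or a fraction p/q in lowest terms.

Part 1: cross terms: (-14*-26 - -3*-28)=280, (-3*13 - -23*-26)=-637, (-23*-28 - -14*13)=826; twice the area = |469| = 469; area = 469/2; answer 469/2
Part 2: Y1 = 469/2; threaded value p + q = 471; w = 4; total draws C(14,4) = 1001; favorable C(12,4) = 495; P = 45/91; answer 45/91
Part 3: Y2 = 45/91; threaded value p + q = 136; d = 25785; 25785 = 3^3 * 5 * 191; number of divisors = (3+1) * (1+1) * (1+1) = 16; answer 16
Part 4: Y3 = 16; c = -34; a(2) = -2*(30) - 3*(-34) = 42; iterating: a(2)=42, a(3)=-174, a(4)=222, a(5)=78, a(6)=-822, a(7)=1410, a(8)=-354, a(9)=-3522; answer -3522

-3522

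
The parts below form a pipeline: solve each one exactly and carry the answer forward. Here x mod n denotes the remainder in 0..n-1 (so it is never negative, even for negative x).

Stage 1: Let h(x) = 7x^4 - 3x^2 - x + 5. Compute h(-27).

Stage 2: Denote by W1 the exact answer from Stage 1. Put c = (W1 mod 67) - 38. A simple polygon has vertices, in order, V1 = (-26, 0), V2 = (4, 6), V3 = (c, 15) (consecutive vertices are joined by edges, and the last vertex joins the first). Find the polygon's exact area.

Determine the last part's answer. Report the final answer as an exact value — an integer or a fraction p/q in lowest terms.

156

Stage 1: 7*(-27)^4 - 3*(-27)^2 - 1*(-27)^1 + 5 = (3720087) + (-2187) + (27) + (5) = 3717932; answer 3717932
Stage 2: W1 = 3717932; c = -3; cross terms: (-26*6 - 4*0)=-156, (4*15 - -3*6)=78, (-3*0 - -26*15)=390; twice the area = |312| = 312; area = 156; answer 156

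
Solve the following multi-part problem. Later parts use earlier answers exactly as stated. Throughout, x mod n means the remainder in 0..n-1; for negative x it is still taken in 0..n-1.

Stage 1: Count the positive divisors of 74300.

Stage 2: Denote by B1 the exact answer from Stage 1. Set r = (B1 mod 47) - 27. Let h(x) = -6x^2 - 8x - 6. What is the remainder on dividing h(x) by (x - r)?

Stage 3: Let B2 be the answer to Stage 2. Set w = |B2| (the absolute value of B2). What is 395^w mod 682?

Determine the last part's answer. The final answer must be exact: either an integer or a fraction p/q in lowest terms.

1

Stage 1: 74300 = 2^2 * 5^2 * 743; number of divisors = (2+1) * (2+1) * (1+1) = 18; answer 18
Stage 2: B1 = 18; r = -9; remainder = value at the root: -6*(-9)^2 - 8*(-9)^1 - 6 = (-486) + (72) + (-6) = -420; answer -420
Stage 3: B2 = -420; w = 420; squarings mod 682: 395^1=395, 395^2=529, 395^4=221, 395^8=419, 395^16=287, 395^32=529, 395^64=221, 395^128=419, 395^256=287; 395^420 = 395^4 * 395^32 * 395^128 * 395^256 = 1 (mod 682); answer 1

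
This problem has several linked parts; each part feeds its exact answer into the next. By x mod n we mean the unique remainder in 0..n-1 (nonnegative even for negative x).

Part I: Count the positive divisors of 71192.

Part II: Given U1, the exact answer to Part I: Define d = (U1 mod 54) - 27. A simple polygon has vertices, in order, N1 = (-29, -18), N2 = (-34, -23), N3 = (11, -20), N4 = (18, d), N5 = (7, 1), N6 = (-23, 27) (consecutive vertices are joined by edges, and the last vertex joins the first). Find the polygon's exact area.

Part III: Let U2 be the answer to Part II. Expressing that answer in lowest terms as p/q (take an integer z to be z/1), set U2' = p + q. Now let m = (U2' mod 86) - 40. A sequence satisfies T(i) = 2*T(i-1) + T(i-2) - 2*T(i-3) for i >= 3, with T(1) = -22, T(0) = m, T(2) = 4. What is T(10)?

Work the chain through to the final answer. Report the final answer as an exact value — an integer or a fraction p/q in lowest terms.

-7816

Part I: 71192 = 2^3 * 11 * 809; number of divisors = (3+1) * (1+1) * (1+1) = 16; answer 16
Part II: U1 = 16; d = -11; cross terms: (-29*-23 - -34*-18)=55, (-34*-20 - 11*-23)=933, (11*-11 - 18*-20)=239, (18*1 - 7*-11)=95, (7*27 - -23*1)=212, (-23*-18 - -29*27)=1197; twice the area = |2731| = 2731; area = 2731/2; answer 2731/2
Part III: U2 = 2731/2; threaded value p + q = 2733; m = 27; T(3) = 2*(4) + 1*(-22) - 2*(27) = -68; iterating: T(3)=-68, T(4)=-88, T(5)=-252, T(6)=-456, T(7)=-988, T(8)=-1928, T(9)=-3932, T(10)=-7816; answer -7816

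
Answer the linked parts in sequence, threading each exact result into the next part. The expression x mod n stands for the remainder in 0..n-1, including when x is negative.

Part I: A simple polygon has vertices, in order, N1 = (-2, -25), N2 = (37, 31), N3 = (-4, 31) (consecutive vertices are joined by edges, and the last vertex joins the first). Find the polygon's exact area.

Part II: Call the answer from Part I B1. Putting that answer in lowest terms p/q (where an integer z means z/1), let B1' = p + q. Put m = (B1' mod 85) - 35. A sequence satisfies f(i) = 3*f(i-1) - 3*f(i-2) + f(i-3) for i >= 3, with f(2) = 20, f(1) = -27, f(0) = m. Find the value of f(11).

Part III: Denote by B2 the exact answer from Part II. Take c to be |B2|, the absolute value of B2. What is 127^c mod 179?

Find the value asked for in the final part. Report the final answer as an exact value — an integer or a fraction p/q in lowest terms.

70

Part I: cross terms: (-2*31 - 37*-25)=863, (37*31 - -4*31)=1271, (-4*-25 - -2*31)=162; twice the area = |2296| = 2296; area = 1148; answer 1148
Part II: B1 = 1148; threaded value p + q = 1149; m = 9; f(3) = 3*(20) - 3*(-27) + 1*(9) = 150; iterating: f(3)=150, f(4)=363, f(5)=659, f(6)=1038, f(7)=1500, f(8)=2045, f(9)=2673, f(10)=3384, f(11)=4178; answer 4178
Part III: B2 = 4178; c = 4178; squarings mod 179: 127^1=127, 127^2=19, 127^4=3, 127^8=9, 127^16=81, 127^32=117, 127^64=85, 127^128=65, 127^256=108, 127^512=29, 127^1024=125, 127^2048=52, 127^4096=19; 127^4178 = 127^2 * 127^16 * 127^64 * 127^4096 = 70 (mod 179); answer 70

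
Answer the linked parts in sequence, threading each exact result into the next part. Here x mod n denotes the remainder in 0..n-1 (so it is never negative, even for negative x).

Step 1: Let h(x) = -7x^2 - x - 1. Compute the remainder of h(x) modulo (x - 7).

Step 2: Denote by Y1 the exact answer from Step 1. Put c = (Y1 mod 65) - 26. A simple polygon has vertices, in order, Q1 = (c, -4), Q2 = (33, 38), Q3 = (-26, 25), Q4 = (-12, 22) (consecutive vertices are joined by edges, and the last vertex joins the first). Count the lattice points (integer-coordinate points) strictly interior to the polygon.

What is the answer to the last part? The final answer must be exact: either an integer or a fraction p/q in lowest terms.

Step 1: remainder = value at the root: -7*(7)^2 - 1*(7)^1 - 1 = (-343) + (-7) + (-1) = -351; answer -351
Step 2: Y1 = -351; c = 13; cross terms: (13*38 - 33*-4)=626, (33*25 - -26*38)=1813, (-26*22 - -12*25)=-272, (-12*-4 - 13*22)=-238; twice the area = |1929| = 1929; area = 1929/2; boundary points = 2 + 1 + 1 + 1 = 5; strictly interior points = area - boundary/2 + 1 = 963; answer 963

963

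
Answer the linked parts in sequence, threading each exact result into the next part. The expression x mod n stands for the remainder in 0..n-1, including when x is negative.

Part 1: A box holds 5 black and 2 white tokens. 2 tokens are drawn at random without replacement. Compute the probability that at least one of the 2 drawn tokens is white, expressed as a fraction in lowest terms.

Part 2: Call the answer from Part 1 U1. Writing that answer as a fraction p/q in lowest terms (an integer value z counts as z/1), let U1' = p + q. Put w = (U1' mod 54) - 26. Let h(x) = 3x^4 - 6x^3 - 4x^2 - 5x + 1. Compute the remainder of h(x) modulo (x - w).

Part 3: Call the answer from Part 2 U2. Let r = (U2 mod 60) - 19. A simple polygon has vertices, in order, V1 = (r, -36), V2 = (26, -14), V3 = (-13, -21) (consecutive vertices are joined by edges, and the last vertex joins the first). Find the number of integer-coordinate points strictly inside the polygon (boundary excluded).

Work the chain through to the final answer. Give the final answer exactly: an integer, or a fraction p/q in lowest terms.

337

Part 1: total draws C(7,2) = 21; complement C(5,2) = 10; favorable 21 - 10 = 11; P = 11/21; answer 11/21
Part 2: U1 = 11/21; threaded value p + q = 32; w = 6; remainder = value at the root: 3*(6)^4 - 6*(6)^3 - 4*(6)^2 - 5*(6)^1 + 1 = (3888) + (-1296) + (-144) + (-30) + (1) = 2419; answer 2419
Part 3: U2 = 2419; r = 0; cross terms: (0*-14 - 26*-36)=936, (26*-21 - -13*-14)=-728, (-13*-36 - 0*-21)=468; twice the area = |676| = 676; area = 338; boundary points = 2 + 1 + 1 = 4; strictly interior points = area - boundary/2 + 1 = 337; answer 337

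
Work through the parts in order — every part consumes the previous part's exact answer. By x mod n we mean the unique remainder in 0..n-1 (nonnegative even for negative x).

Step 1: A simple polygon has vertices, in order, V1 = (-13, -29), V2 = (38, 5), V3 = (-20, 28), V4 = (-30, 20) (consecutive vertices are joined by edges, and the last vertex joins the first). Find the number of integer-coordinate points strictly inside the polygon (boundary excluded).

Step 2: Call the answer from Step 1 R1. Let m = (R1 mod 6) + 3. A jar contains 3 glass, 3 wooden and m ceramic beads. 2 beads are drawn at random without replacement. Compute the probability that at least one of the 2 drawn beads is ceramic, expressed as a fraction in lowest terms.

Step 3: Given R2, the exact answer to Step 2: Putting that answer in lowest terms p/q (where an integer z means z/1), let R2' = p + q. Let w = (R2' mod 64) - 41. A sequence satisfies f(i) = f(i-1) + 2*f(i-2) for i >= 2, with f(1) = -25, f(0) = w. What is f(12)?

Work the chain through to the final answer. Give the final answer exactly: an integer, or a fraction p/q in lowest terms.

Step 1: cross terms: (-13*5 - 38*-29)=1037, (38*28 - -20*5)=1164, (-20*20 - -30*28)=440, (-30*-29 - -13*20)=1130; twice the area = |3771| = 3771; area = 3771/2; boundary points = 17 + 1 + 2 + 1 = 21; strictly interior points = area - boundary/2 + 1 = 1876; answer 1876
Step 2: R1 = 1876; m = 7; total draws C(13,2) = 78; complement C(6,2) = 15; favorable 78 - 15 = 63; P = 21/26; answer 21/26
Step 3: R2 = 21/26; threaded value p + q = 47; w = 6; f(2) = 1*(-25) + 2*(6) = -13; iterating: f(2)=-13, f(3)=-63, f(4)=-89, f(5)=-215, f(6)=-393, f(7)=-823, f(8)=-1609, f(9)=-3255, f(10)=-6473, f(11)=-12983, f(12)=-25929; answer -25929

-25929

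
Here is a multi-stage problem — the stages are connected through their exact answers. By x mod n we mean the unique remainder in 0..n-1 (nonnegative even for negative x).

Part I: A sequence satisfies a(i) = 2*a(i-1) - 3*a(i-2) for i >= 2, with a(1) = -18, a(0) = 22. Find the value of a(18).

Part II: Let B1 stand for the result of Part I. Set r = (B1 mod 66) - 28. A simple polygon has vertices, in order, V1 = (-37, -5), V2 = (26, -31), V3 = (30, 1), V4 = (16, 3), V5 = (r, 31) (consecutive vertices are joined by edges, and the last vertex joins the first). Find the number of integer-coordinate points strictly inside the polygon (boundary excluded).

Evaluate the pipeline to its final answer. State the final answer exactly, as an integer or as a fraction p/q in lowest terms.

1889

Part I: a(2) = 2*(-18) - 3*(22) = -102; iterating: a(2)=-102, a(3)=-150, a(4)=6, a(5)=462, a(6)=906, a(7)=426, a(8)=-1866, a(9)=-5010, a(10)=-4422, a(11)=6186, a(12)=25638, a(13)=32718, a(14)=-11478, a(15)=-121110, a(16)=-207786, a(17)=-52242, a(18)=518874; answer 518874
Part II: B1 = 518874; r = 20; cross terms: (-37*-31 - 26*-5)=1277, (26*1 - 30*-31)=956, (30*3 - 16*1)=74, (16*31 - 20*3)=436, (20*-5 - -37*31)=1047; twice the area = |3790| = 3790; area = 1895; boundary points = 1 + 4 + 2 + 4 + 3 = 14; strictly interior points = area - boundary/2 + 1 = 1889; answer 1889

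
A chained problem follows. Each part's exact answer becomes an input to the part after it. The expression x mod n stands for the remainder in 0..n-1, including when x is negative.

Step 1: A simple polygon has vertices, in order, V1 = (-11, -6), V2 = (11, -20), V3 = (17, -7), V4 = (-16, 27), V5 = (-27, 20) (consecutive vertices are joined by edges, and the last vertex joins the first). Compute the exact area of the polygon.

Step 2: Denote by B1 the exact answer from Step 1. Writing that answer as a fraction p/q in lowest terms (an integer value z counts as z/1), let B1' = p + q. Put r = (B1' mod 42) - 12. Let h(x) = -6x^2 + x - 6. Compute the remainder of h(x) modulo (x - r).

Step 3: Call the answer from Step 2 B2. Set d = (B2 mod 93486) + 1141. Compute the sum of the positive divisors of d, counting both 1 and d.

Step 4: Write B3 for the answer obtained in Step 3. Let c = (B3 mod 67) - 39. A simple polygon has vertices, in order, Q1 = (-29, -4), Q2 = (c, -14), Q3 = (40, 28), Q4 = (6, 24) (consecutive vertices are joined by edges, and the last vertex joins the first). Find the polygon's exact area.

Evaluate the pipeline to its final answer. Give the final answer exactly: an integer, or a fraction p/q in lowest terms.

1151

Step 1: cross terms: (-11*-20 - 11*-6)=286, (11*-7 - 17*-20)=263, (17*27 - -16*-7)=347, (-16*20 - -27*27)=409, (-27*-6 - -11*20)=382; twice the area = |1687| = 1687; area = 1687/2; answer 1687/2
Step 2: B1 = 1687/2; threaded value p + q = 1689; r = -3; remainder = value at the root: -6*(-3)^2 + 1*(-3)^1 - 6 = (-54) + (-3) + (-6) = -63; answer -63
Step 3: B2 = -63; d = 94564; 94564 = 2^2 * 47 * 503; sigma = (1 + 2 + 4) * (1 + 47) * (1 + 503) = 7 * 48 * 504 = 169344; answer 169344
Step 4: B3 = 169344; c = -4; cross terms: (-29*-14 - -4*-4)=390, (-4*28 - 40*-14)=448, (40*24 - 6*28)=792, (6*-4 - -29*24)=672; twice the area = |2302| = 2302; area = 1151; answer 1151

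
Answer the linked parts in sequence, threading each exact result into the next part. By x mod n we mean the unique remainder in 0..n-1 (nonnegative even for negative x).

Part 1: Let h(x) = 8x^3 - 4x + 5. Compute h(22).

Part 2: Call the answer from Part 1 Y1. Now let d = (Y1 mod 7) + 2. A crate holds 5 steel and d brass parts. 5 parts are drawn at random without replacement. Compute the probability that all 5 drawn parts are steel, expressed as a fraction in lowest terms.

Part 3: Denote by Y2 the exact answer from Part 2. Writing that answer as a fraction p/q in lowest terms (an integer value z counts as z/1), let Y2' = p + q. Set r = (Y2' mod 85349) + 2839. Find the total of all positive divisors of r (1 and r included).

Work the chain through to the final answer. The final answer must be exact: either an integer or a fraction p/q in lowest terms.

4452

Part 1: 8*(22)^3 - 4*(22)^1 + 5 = (85184) + (-88) + (5) = 85101; answer 85101
Part 2: Y1 = 85101; d = 4; total draws C(9,5) = 126; favorable C(5,5) = 1; P = 1/126; answer 1/126
Part 3: Y2 = 1/126; threaded value p + q = 127; r = 2966; 2966 = 2 * 1483; sigma = (1 + 2) * (1 + 1483) = 3 * 1484 = 4452; answer 4452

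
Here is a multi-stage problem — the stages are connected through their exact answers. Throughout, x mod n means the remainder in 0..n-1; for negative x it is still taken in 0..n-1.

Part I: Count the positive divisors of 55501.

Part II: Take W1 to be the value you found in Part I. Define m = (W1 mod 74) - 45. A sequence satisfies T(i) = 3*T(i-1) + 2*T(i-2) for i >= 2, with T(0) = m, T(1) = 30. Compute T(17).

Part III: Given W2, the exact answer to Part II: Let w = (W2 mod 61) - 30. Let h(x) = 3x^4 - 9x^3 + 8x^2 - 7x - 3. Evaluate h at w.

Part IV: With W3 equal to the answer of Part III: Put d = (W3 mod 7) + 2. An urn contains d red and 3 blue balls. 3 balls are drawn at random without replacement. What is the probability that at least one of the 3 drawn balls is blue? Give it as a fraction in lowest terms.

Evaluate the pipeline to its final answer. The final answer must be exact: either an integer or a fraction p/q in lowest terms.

31/35

Part I: 55501 is prime, so its only divisors are 1 and 55501; count = 2; answer 2
Part II: W1 = 2; m = -43; T(2) = 3*(30) + 2*(-43) = 4; iterating: T(2)=4, T(3)=72, T(4)=224, T(5)=816, T(6)=2896, T(7)=10320, T(8)=36752, T(9)=130896, T(10)=466192, T(11)=1660368, T(12)=5913488, T(13)=21061200, T(14)=75010576, T(15)=267154128, T(16)=951483536, T(17)=3388758864; answer 3388758864
Part III: W2 = 3388758864; w = -30; 3*(-30)^4 - 9*(-30)^3 + 8*(-30)^2 - 7*(-30)^1 - 3 = (2430000) + (243000) + (7200) + (210) + (-3) = 2680407; answer 2680407
Part IV: W3 = 2680407; d = 4; total draws C(7,3) = 35; complement C(4,3) = 4; favorable 35 - 4 = 31; P = 31/35; answer 31/35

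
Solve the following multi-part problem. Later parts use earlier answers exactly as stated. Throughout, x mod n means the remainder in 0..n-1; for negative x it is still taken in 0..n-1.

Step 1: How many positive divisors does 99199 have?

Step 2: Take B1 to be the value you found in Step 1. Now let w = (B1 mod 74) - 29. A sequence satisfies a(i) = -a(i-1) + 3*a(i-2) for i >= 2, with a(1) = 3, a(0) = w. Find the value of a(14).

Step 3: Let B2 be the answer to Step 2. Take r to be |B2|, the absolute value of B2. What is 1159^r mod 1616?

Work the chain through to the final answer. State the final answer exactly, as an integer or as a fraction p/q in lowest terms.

33

Step 1: 99199 = 19 * 23 * 227; number of divisors = (1+1) * (1+1) * (1+1) = 8; answer 8
Step 2: B1 = 8; w = -21; a(2) = -1*(3) + 3*(-21) = -66; iterating: a(2)=-66, a(3)=75, a(4)=-273, a(5)=498, a(6)=-1317, a(7)=2811, a(8)=-6762, a(9)=15195, a(10)=-35481, a(11)=81066, a(12)=-187509, a(13)=430707, a(14)=-993234; answer -993234
Step 3: B2 = -993234; r = 993234; squarings mod 1616: 1159^1=1159, 1159^2=385, 1159^4=1169, 1159^8=1041, 1159^16=961, 1159^32=785, 1159^64=529, 1159^128=273, 1159^256=193, 1159^512=81, 1159^1024=97, 1159^2048=1329, 1159^4096=1569, 1159^8192=593, 1159^16384=977, 1159^32768=1089, 1159^65536=1393, 1159^131072=1249, 1159^262144=561, 1159^524288=1217; 1159^993234 = 1159^2 * 1159^16 * 1159^64 * 1159^128 * 1159^256 * 1159^512 * 1159^1024 * 1159^8192 * 1159^65536 * 1159^131072 * 1159^262144 * 1159^524288 = 33 (mod 1616); answer 33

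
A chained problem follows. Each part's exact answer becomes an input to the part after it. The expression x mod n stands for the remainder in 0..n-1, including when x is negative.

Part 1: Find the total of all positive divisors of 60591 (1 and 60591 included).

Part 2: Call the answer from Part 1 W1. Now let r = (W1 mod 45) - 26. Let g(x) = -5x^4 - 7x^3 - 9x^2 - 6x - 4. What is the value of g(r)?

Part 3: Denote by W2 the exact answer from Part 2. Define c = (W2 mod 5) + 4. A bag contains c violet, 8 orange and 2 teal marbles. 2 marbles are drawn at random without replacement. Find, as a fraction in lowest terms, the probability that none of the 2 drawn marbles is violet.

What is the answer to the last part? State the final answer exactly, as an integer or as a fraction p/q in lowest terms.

45/91

Part 1: 60591 = 3 * 19 * 1063; sigma = (1 + 3) * (1 + 19) * (1 + 1063) = 4 * 20 * 1064 = 85120; answer 85120
Part 2: W1 = 85120; r = -1; -5*(-1)^4 - 7*(-1)^3 - 9*(-1)^2 - 6*(-1)^1 - 4 = (-5) + (7) + (-9) + (6) + (-4) = -5; answer -5
Part 3: W2 = -5; c = 4; total draws C(14,2) = 91; favorable C(10,2) = 45; P = 45/91; answer 45/91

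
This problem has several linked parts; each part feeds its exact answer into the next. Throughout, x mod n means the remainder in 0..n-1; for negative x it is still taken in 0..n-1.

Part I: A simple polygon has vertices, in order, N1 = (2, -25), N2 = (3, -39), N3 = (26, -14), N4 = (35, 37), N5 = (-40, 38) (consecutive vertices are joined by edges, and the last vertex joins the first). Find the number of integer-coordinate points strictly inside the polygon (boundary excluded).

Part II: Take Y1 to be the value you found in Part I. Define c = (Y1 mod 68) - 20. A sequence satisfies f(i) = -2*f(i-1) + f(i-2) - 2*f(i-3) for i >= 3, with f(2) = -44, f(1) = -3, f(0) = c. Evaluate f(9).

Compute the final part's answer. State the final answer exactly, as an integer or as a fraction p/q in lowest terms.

36995

Part I: cross terms: (2*-39 - 3*-25)=-3, (3*-14 - 26*-39)=972, (26*37 - 35*-14)=1452, (35*38 - -40*37)=2810, (-40*-25 - 2*38)=924; twice the area = |6155| = 6155; area = 6155/2; boundary points = 1 + 1 + 3 + 1 + 21 = 27; strictly interior points = area - boundary/2 + 1 = 3065; answer 3065
Part II: Y1 = 3065; c = -15; f(3) = -2*(-44) + 1*(-3) - 2*(-15) = 115; iterating: f(3)=115, f(4)=-268, f(5)=739, f(6)=-1976, f(7)=5227, f(8)=-13908, f(9)=36995; answer 36995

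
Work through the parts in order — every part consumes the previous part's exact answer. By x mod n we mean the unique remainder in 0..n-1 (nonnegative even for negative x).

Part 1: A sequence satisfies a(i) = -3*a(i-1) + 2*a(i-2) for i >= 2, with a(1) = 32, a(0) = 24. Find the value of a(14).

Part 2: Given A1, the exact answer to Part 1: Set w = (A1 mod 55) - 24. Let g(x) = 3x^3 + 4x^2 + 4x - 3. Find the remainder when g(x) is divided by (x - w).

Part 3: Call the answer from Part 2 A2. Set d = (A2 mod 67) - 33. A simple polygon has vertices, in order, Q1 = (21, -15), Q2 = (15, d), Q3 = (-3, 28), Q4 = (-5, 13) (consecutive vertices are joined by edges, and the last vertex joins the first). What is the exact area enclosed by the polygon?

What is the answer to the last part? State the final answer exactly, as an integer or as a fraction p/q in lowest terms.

Part 1: a(2) = -3*(32) + 2*(24) = -48; iterating: a(2)=-48, a(3)=208, a(4)=-720, a(5)=2576, a(6)=-9168, a(7)=32656, a(8)=-116304, a(9)=414224, a(10)=-1475280, a(11)=5254288, a(12)=-18713424, a(13)=66648848, a(14)=-237373392; answer -237373392
Part 2: A1 = -237373392; w = -16; remainder = value at the root: 3*(-16)^3 + 4*(-16)^2 + 4*(-16)^1 - 3 = (-12288) + (1024) + (-64) + (-3) = -11331; answer -11331
Part 3: A2 = -11331; d = 26; cross terms: (21*26 - 15*-15)=771, (15*28 - -3*26)=498, (-3*13 - -5*28)=101, (-5*-15 - 21*13)=-198; twice the area = |1172| = 1172; area = 586; answer 586

586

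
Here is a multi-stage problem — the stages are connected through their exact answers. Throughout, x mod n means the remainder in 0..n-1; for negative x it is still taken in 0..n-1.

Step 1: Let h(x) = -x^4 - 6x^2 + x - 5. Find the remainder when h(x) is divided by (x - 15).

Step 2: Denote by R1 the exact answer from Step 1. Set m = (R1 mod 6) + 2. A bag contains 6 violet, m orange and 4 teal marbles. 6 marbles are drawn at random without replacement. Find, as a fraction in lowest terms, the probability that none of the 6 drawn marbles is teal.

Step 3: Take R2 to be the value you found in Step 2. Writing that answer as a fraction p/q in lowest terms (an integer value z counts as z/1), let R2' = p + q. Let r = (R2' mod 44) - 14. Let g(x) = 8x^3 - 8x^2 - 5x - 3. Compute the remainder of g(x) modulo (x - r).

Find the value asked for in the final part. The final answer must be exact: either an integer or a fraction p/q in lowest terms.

Step 1: remainder = value at the root: -1*(15)^4 - 6*(15)^2 + 1*(15)^1 - 5 = (-50625) + (-1350) + (15) + (-5) = -51965; answer -51965
Step 2: R1 = -51965; m = 3; total draws C(13,6) = 1716; favorable C(9,6) = 84; P = 7/143; answer 7/143
Step 3: R2 = 7/143; threaded value p + q = 150; r = 4; remainder = value at the root: 8*(4)^3 - 8*(4)^2 - 5*(4)^1 - 3 = (512) + (-128) + (-20) + (-3) = 361; answer 361

361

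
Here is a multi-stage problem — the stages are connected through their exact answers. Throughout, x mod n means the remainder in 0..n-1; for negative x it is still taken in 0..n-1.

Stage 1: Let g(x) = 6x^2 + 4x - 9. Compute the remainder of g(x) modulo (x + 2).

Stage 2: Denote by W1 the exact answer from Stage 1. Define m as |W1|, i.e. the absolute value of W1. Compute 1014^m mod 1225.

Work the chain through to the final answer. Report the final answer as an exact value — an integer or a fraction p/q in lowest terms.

979

Stage 1: remainder = value at the root: 6*(-2)^2 + 4*(-2)^1 - 9 = (24) + (-8) + (-9) = 7; answer 7
Stage 2: W1 = 7; m = 7; squarings mod 1225: 1014^1=1014, 1014^2=421, 1014^4=841; 1014^7 = 1014^1 * 1014^2 * 1014^4 = 979 (mod 1225); answer 979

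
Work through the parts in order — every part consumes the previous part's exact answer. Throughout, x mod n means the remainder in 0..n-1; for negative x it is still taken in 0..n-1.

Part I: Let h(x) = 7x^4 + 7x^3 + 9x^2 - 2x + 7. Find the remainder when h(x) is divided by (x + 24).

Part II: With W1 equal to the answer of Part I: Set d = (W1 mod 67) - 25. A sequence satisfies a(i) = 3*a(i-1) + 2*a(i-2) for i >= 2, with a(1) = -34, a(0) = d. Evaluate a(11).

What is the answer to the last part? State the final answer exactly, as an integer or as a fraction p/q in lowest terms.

-12989852

Part I: remainder = value at the root: 7*(-24)^4 + 7*(-24)^3 + 9*(-24)^2 - 2*(-24)^1 + 7 = (2322432) + (-96768) + (5184) + (48) + (7) = 2230903; answer 2230903
Part II: W1 = 2230903; d = -21; a(2) = 3*(-34) + 2*(-21) = -144; iterating: a(2)=-144, a(3)=-500, a(4)=-1788, a(5)=-6364, a(6)=-22668, a(7)=-80732, a(8)=-287532, a(9)=-1024060, a(10)=-3647244, a(11)=-12989852; answer -12989852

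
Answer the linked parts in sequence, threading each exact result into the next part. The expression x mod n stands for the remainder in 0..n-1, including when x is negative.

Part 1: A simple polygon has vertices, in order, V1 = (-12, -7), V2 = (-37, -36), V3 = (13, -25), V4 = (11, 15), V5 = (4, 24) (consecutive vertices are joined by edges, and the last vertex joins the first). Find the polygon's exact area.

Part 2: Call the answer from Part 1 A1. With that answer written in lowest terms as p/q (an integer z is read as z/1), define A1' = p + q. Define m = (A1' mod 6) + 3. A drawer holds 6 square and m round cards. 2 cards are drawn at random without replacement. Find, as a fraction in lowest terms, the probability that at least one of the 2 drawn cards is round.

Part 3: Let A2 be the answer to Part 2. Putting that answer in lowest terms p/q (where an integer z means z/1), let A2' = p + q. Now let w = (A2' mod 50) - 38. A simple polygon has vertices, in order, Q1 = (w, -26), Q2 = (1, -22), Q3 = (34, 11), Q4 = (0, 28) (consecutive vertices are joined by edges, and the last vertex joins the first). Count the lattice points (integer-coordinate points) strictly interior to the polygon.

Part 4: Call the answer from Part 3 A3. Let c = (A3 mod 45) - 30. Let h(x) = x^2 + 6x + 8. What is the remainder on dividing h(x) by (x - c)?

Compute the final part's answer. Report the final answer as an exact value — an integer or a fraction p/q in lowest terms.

Part 1: cross terms: (-12*-36 - -37*-7)=173, (-37*-25 - 13*-36)=1393, (13*15 - 11*-25)=470, (11*24 - 4*15)=204, (4*-7 - -12*24)=260; twice the area = |2500| = 2500; area = 1250; answer 1250
Part 2: A1 = 1250; threaded value p + q = 1251; m = 6; total draws C(12,2) = 66; complement C(6,2) = 15; favorable 66 - 15 = 51; P = 17/22; answer 17/22
Part 3: A2 = 17/22; threaded value p + q = 39; w = 1; cross terms: (1*-22 - 1*-26)=4, (1*11 - 34*-22)=759, (34*28 - 0*11)=952, (0*-26 - 1*28)=-28; twice the area = |1687| = 1687; area = 1687/2; boundary points = 4 + 33 + 17 + 1 = 55; strictly interior points = area - boundary/2 + 1 = 817; answer 817
Part 4: A3 = 817; c = -23; remainder = value at the root: 1*(-23)^2 + 6*(-23)^1 + 8 = (529) + (-138) + (8) = 399; answer 399

399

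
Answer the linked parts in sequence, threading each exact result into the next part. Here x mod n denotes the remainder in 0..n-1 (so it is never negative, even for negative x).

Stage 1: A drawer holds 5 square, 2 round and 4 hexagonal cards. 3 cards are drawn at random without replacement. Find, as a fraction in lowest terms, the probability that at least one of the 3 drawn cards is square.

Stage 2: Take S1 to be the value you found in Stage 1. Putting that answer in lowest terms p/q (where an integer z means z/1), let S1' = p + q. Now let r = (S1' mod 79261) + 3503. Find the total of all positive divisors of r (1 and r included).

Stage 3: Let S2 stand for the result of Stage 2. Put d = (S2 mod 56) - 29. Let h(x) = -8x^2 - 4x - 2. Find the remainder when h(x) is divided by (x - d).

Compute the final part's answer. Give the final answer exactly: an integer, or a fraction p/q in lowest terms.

Stage 1: total draws C(11,3) = 165; complement C(6,3) = 20; favorable 165 - 20 = 145; P = 29/33; answer 29/33
Stage 2: S1 = 29/33; threaded value p + q = 62; r = 3565; 3565 = 5 * 23 * 31; sigma = (1 + 5) * (1 + 23) * (1 + 31) = 6 * 24 * 32 = 4608; answer 4608
Stage 3: S2 = 4608; d = -13; remainder = value at the root: -8*(-13)^2 - 4*(-13)^1 - 2 = (-1352) + (52) + (-2) = -1302; answer -1302

-1302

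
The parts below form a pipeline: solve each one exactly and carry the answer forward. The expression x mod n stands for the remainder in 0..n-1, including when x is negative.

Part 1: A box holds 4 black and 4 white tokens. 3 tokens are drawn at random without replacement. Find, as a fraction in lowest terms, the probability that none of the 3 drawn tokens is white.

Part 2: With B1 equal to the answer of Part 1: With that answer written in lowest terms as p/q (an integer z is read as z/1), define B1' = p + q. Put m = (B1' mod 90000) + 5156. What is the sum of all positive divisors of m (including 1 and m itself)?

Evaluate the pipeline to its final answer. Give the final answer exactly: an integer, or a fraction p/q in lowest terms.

Part 1: total draws C(8,3) = 56; favorable C(4,3) = 4; P = 1/14; answer 1/14
Part 2: B1 = 1/14; threaded value p + q = 15; m = 5171; 5171 is prime, so its only divisors are 1 and 5171; sigma = 1 + 5171 = 5172; answer 5172

5172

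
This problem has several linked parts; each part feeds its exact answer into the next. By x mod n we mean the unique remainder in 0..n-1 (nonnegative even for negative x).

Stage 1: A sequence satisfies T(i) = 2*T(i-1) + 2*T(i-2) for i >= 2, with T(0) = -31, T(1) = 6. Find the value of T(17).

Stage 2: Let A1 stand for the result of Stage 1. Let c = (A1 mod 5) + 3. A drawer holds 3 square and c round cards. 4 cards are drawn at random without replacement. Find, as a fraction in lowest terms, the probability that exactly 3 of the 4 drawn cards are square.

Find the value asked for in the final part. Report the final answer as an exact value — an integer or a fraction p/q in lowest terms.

Stage 1: T(2) = 2*(6) + 2*(-31) = -50; iterating: T(2)=-50, T(3)=-88, T(4)=-276, T(5)=-728, T(6)=-2008, T(7)=-5472, T(8)=-14960, T(9)=-40864, T(10)=-111648, T(11)=-305024, T(12)=-833344, T(13)=-2276736, T(14)=-6220160, T(15)=-16993792, T(16)=-46427904, T(17)=-126843392; answer -126843392
Stage 2: A1 = -126843392; c = 6; total draws C(9,4) = 126; favorable C(3,3)*C(6,1) = 6; P = 1/21; answer 1/21

1/21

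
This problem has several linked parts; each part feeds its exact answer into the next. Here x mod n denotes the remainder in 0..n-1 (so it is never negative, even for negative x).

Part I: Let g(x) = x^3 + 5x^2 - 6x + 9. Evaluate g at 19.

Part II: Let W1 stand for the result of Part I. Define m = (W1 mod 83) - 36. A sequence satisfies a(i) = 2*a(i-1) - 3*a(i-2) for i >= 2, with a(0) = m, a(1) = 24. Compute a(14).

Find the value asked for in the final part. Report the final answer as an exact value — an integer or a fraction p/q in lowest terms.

16614

Part I: 1*(19)^3 + 5*(19)^2 - 6*(19)^1 + 9 = (6859) + (1805) + (-114) + (9) = 8559; answer 8559
Part II: W1 = 8559; m = -26; a(2) = 2*(24) - 3*(-26) = 126; iterating: a(2)=126, a(3)=180, a(4)=-18, a(5)=-576, a(6)=-1098, a(7)=-468, a(8)=2358, a(9)=6120, a(10)=5166, a(11)=-8028, a(12)=-31554, a(13)=-39024, a(14)=16614; answer 16614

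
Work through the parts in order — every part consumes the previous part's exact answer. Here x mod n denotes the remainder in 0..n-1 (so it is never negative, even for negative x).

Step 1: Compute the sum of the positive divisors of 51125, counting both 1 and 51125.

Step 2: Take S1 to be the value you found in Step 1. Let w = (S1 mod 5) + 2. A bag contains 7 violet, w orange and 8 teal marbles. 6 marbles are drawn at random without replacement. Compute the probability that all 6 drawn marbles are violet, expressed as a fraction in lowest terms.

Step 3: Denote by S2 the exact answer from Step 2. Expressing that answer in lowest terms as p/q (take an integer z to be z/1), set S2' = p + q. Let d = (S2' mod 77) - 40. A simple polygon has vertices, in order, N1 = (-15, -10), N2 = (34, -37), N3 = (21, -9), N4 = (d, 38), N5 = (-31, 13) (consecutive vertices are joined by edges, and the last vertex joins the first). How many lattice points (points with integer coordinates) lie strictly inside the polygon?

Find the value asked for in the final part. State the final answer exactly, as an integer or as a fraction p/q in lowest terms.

2307

Step 1: 51125 = 5^3 * 409; sigma = (1 + 5 + 25 + 125) * (1 + 409) = 156 * 410 = 63960; answer 63960
Step 2: S1 = 63960; w = 2; total draws C(17,6) = 12376; favorable C(7,6) = 7; P = 1/1768; answer 1/1768
Step 3: S2 = 1/1768; threaded value p + q = 1769; d = 35; cross terms: (-15*-37 - 34*-10)=895, (34*-9 - 21*-37)=471, (21*38 - 35*-9)=1113, (35*13 - -31*38)=1633, (-31*-10 - -15*13)=505; twice the area = |4617| = 4617; area = 4617/2; boundary points = 1 + 1 + 1 + 1 + 1 = 5; strictly interior points = area - boundary/2 + 1 = 2307; answer 2307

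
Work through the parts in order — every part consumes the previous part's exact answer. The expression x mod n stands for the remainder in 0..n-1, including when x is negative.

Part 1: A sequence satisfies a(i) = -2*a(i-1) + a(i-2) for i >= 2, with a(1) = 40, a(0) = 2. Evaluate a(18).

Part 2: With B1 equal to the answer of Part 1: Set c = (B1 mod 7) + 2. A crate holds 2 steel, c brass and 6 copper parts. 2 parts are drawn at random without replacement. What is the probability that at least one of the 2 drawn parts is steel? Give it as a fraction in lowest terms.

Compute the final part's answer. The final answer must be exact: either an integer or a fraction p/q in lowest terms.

Part 1: a(2) = -2*(40) + 1*(2) = -78; iterating: a(2)=-78, a(3)=196, a(4)=-470, a(5)=1136, a(6)=-2742, a(7)=6620, a(8)=-15982, a(9)=38584, a(10)=-93150, a(11)=224884, a(12)=-542918, a(13)=1310720, a(14)=-3164358, a(15)=7639436, a(16)=-18443230, a(17)=44525896, a(18)=-107495022; answer -107495022
Part 2: B1 = -107495022; c = 4; total draws C(12,2) = 66; complement C(10,2) = 45; favorable 66 - 45 = 21; P = 7/22; answer 7/22

7/22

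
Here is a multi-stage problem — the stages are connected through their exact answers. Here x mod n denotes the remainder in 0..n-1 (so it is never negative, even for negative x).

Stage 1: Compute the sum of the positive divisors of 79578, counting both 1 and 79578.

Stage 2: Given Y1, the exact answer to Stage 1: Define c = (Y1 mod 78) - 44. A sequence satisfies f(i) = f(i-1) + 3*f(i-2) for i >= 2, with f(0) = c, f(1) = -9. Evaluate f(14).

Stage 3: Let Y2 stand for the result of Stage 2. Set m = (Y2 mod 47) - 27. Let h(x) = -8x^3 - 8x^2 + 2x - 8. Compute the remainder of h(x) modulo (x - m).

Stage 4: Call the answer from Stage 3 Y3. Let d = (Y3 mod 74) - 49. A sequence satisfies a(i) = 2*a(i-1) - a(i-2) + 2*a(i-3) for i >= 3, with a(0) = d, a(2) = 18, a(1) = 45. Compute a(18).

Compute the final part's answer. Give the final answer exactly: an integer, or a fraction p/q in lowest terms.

Stage 1: 79578 = 2 * 3^2 * 4421; sigma = (1 + 2) * (1 + 3 + 9) * (1 + 4421) = 3 * 13 * 4422 = 172458; answer 172458
Stage 2: Y1 = 172458; c = -44; f(2) = 1*(-9) + 3*(-44) = -141; iterating: f(2)=-141, f(3)=-168, f(4)=-591, f(5)=-1095, f(6)=-2868, f(7)=-6153, f(8)=-14757, f(9)=-33216, f(10)=-77487, f(11)=-177135, f(12)=-409596, f(13)=-941001, f(14)=-2169789; answer -2169789
Stage 3: Y2 = -2169789; m = -14; remainder = value at the root: -8*(-14)^3 - 8*(-14)^2 + 2*(-14)^1 - 8 = (21952) + (-1568) + (-28) + (-8) = 20348; answer 20348
Stage 4: Y3 = 20348; d = 23; a(3) = 2*(18) - 1*(45) + 2*(23) = 37; iterating: a(3)=37, a(4)=146, a(5)=291, a(6)=510, a(7)=1021, a(8)=2114, a(9)=4227, a(10)=8382, a(11)=16765, a(12)=33602, a(13)=67203, a(14)=134334, a(15)=268669, a(16)=537410, a(17)=1074819, a(18)=2149566; answer 2149566

2149566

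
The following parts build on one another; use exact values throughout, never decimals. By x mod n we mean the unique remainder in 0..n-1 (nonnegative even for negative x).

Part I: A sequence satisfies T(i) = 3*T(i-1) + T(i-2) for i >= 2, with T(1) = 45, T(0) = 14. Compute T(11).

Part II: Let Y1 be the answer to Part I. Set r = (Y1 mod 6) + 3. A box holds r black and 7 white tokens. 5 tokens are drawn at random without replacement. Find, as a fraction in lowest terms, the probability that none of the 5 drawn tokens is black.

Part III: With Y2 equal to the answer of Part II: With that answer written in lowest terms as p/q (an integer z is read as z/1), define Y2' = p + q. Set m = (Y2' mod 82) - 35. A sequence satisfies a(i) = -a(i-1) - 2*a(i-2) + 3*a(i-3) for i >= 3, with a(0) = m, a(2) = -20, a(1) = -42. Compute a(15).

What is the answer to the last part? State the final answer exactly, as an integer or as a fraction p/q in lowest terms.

193270

Part I: T(2) = 3*(45) + 1*(14) = 149; iterating: T(2)=149, T(3)=492, T(4)=1625, T(5)=5367, T(6)=17726, T(7)=58545, T(8)=193361, T(9)=638628, T(10)=2109245, T(11)=6966363; answer 6966363
Part II: Y1 = 6966363; r = 6; total draws C(13,5) = 1287; favorable C(7,5) = 21; P = 7/429; answer 7/429
Part III: Y2 = 7/429; threaded value p + q = 436; m = -9; a(3) = -1*(-20) - 2*(-42) + 3*(-9) = 77; iterating: a(3)=77, a(4)=-163, a(5)=-51, a(6)=608, a(7)=-995, a(8)=-374, a(9)=4188, a(10)=-6425, a(11)=-3073, a(12)=28487, a(13)=-41616, a(14)=-24577, a(15)=193270; answer 193270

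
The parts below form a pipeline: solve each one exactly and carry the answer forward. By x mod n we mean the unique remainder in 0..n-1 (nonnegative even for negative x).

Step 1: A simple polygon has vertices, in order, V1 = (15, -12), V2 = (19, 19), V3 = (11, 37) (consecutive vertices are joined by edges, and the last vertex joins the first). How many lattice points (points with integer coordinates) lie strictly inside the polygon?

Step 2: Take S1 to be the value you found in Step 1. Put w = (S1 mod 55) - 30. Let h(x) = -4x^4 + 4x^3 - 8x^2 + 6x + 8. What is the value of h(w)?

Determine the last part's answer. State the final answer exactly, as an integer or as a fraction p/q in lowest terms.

Step 1: cross terms: (15*19 - 19*-12)=513, (19*37 - 11*19)=494, (11*-12 - 15*37)=-687; twice the area = |320| = 320; area = 160; boundary points = 1 + 2 + 1 = 4; strictly interior points = area - boundary/2 + 1 = 159; answer 159
Step 2: S1 = 159; w = 19; -4*(19)^4 + 4*(19)^3 - 8*(19)^2 + 6*(19)^1 + 8 = (-521284) + (27436) + (-2888) + (114) + (8) = -496614; answer -496614

-496614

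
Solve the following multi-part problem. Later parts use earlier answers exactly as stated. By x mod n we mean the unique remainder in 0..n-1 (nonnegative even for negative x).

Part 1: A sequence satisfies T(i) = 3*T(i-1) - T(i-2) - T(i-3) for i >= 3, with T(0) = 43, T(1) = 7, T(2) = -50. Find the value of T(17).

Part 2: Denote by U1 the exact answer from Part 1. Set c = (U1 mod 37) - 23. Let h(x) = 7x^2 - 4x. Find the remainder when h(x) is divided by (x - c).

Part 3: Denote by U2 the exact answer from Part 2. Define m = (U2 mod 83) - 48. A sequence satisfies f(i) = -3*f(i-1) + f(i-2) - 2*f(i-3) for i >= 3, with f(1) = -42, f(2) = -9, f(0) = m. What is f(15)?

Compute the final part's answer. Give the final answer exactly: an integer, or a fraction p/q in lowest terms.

Part 1: T(3) = 3*(-50) - 1*(7) - 1*(43) = -200; iterating: T(3)=-200, T(4)=-557, T(5)=-1421, T(6)=-3506, T(7)=-8540, T(8)=-20693, T(9)=-50033, T(10)=-120866, T(11)=-291872, T(12)=-704717, T(13)=-1701413, T(14)=-4107650, T(15)=-9916820, T(16)=-23941397, T(17)=-57799721; answer -57799721
Part 2: U1 = -57799721; c = -9; remainder = value at the root: 7*(-9)^2 - 4*(-9)^1 = (567) + (36) = 603; answer 603
Part 3: U2 = 603; m = -26; f(3) = -3*(-9) + 1*(-42) - 2*(-26) = 37; iterating: f(3)=37, f(4)=-36, f(5)=163, f(6)=-599, f(7)=2032, f(8)=-7021, f(9)=24293, f(10)=-83964, f(11)=290227, f(12)=-1003231, f(13)=3467848, f(14)=-11987229, f(15)=41435997; answer 41435997

41435997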